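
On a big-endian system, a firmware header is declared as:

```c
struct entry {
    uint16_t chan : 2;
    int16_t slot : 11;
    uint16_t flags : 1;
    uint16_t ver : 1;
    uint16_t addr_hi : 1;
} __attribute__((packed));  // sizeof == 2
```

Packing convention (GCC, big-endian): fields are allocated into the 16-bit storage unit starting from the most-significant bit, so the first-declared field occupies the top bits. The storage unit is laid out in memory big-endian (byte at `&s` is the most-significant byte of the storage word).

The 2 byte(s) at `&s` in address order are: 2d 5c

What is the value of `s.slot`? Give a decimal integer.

-597

[0]=0x2d [1]=0x5c (big-endian) → word 0x2d5c
chan [14+:2] = (word>>14) & 0x3 = 0
slot [3+:11] = (word>>3) & 0x7ff = 1451  ←
flags [2+:1] = (word>>2) & 0x1 = 1
ver [1+:1] = (word>>1) & 0x1 = 0
addr_hi [0+:1] = (word>>0) & 0x1 = 0
slot signed 11b, MSB=1: 1451 - 2048 = -597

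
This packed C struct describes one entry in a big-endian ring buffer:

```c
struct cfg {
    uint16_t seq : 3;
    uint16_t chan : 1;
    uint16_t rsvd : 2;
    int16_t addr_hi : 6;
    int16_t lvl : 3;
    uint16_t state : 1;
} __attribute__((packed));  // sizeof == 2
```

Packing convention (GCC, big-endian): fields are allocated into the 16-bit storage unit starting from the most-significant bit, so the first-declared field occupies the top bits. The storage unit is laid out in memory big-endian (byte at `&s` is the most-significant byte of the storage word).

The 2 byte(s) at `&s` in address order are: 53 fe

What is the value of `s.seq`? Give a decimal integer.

2

[0]=0x53 [1]=0xfe (big-endian) → word 0x53fe
seq [13+:3] = (word>>13) & 0x7 = 2  ←
chan [12+:1] = (word>>12) & 0x1 = 1
rsvd [10+:2] = (word>>10) & 0x3 = 0
addr_hi [4+:6] = (word>>4) & 0x3f = 63
lvl [1+:3] = (word>>1) & 0x7 = 7
state [0+:1] = (word>>0) & 0x1 = 0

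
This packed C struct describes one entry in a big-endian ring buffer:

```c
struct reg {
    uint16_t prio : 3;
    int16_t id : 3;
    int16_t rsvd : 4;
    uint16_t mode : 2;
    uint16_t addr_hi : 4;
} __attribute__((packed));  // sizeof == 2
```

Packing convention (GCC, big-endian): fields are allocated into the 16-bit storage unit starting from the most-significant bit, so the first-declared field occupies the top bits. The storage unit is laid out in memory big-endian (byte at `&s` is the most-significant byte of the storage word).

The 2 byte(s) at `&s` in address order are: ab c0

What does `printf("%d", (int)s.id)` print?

[0]=0xab [1]=0xc0 (big-endian) → word 0xabc0
prio:3 @ bit 13 → (0xabc0>>13)&0x7 = 0x5
id:3 @ bit 10 → (0xabc0>>10)&0x7 = 0x2  ←
rsvd:4 @ bit 6 → (0xabc0>>6)&0xf = 0xf
mode:2 @ bit 4 → (0xabc0>>4)&0x3 = 0x0
addr_hi:4 @ bit 0 → (0xabc0>>0)&0xf = 0x0
id signed 3b, MSB=0: value = 2

2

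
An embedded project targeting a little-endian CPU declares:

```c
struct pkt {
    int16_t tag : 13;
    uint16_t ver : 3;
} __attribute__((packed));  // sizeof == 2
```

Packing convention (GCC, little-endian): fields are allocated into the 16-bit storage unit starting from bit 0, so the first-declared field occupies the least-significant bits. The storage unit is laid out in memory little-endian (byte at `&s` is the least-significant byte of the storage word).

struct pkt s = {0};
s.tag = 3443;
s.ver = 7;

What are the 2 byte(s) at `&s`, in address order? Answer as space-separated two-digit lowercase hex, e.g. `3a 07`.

73 ed

[0+:13] tag=3443 & 0x1fff = 0xd73; word=0x0d73
[13+:3] ver=7 & 0x7 = 0x7; word=0xed73
word = 0xed73 → little-endian bytes:
  [0]=0x73  [1]=0xed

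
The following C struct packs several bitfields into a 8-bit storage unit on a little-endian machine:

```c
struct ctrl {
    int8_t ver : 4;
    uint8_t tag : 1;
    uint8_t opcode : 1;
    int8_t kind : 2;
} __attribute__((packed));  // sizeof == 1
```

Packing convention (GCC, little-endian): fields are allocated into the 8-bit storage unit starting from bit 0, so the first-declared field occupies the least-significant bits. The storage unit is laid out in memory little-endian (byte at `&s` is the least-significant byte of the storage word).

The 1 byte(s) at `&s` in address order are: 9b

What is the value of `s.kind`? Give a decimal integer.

[0]=0x9b (little-endian) → word 0x9b
ver:4 @ bit 0 → (0x9b>>0)&0xf = 0xb
tag:1 @ bit 4 → (0x9b>>4)&0x1 = 0x1
opcode:1 @ bit 5 → (0x9b>>5)&0x1 = 0x0
kind:2 @ bit 6 → (0x9b>>6)&0x3 = 0x2  ←
kind signed 2b, MSB=1: 2 - 4 = -2

-2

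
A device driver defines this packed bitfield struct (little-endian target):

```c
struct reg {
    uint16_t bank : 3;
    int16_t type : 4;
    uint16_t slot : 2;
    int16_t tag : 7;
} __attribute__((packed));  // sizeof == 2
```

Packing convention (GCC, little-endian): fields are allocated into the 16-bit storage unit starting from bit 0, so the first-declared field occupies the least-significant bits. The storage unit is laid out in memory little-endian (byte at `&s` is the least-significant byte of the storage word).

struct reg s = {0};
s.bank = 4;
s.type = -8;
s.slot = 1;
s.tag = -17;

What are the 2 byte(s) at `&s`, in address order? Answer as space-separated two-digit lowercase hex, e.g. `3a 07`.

c4 de

[0+:3] bank=4 & 0x7 = 0x4; word=0x0004
[3+:4] type=-8 & 0xf = 0x8; word=0x0044
[7+:2] slot=1 & 0x3 = 0x1; word=0x00c4
[9+:7] tag=-17 & 0x7f = 0x6f; word=0xdec4
word = 0xdec4 → little-endian bytes:
  [0]=0xc4  [1]=0xde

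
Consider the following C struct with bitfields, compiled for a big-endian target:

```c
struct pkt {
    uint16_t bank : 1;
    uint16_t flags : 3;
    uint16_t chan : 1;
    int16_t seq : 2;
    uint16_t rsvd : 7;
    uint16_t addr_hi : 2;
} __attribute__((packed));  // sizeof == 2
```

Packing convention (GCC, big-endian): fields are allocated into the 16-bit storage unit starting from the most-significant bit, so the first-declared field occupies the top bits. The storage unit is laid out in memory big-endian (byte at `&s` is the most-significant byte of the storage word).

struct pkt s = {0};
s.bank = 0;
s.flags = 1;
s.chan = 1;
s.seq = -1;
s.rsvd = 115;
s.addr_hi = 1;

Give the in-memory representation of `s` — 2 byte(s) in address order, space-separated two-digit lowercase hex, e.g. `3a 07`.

1f cd

bank (1b) val=0 bits=0x0 at bit 15: 0x0000
flags (3b) val=1 bits=0x1 at bit 12: 0x1000
chan (1b) val=1 bits=0x1 at bit 11: 0x1800
seq (2b) val=-1 bits=0x3 at bit 9: 0x1e00
rsvd (7b) val=115 bits=0x73 at bit 2: 0x1fcc
addr_hi (2b) val=1 bits=0x1 at bit 0: 0x1fcd
word = 0x1fcd → big-endian bytes:
  [0]=0x1f  [1]=0xcd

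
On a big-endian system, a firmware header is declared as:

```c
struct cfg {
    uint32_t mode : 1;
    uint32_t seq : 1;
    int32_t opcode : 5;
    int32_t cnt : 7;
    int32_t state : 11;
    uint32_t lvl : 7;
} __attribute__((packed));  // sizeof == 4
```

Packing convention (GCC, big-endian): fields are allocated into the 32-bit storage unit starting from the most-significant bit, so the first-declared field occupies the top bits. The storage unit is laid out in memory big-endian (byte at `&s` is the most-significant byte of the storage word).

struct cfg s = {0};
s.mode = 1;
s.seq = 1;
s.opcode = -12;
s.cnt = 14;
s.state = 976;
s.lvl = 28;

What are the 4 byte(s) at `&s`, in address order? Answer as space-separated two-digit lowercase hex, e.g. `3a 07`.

e8 39 e8 1c

mode (1b) val=1 bits=0x1 at bit 31: 0x80000000
seq (1b) val=1 bits=0x1 at bit 30: 0xc0000000
opcode (5b) val=-12 bits=0x14 at bit 25: 0xe8000000
cnt (7b) val=14 bits=0xe at bit 18: 0xe8380000
state (11b) val=976 bits=0x3d0 at bit 7: 0xe839e800
lvl (7b) val=28 bits=0x1c at bit 0: 0xe839e81c
word = 0xe839e81c → big-endian bytes:
  [0]=0xe8  [1]=0x39  [2]=0xe8  [3]=0x1c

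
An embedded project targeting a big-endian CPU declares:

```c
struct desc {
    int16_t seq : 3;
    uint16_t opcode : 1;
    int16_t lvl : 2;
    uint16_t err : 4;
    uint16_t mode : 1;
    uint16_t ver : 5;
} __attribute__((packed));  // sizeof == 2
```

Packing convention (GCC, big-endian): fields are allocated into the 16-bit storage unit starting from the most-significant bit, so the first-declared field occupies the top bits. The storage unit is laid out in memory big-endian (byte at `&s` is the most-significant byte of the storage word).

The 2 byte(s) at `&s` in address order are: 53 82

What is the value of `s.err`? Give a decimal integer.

14

[0]=0x53 [1]=0x82 (big-endian) → word 0x5382
seq [13+:3] = (word>>13) & 0x7 = 2
opcode [12+:1] = (word>>12) & 0x1 = 1
lvl [10+:2] = (word>>10) & 0x3 = 0
err [6+:4] = (word>>6) & 0xf = 14  ←
mode [5+:1] = (word>>5) & 0x1 = 0
ver [0+:5] = (word>>0) & 0x1f = 2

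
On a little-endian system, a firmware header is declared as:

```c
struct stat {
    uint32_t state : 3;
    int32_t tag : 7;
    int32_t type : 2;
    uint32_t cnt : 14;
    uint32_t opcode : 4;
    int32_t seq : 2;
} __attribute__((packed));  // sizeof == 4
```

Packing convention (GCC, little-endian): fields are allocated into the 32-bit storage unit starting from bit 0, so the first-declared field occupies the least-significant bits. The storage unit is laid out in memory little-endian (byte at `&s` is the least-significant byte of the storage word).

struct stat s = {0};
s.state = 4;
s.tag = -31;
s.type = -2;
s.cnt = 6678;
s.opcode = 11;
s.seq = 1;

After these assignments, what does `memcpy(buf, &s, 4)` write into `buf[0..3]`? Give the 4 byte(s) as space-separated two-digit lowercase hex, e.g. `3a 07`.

state:3 = 4 → 0x4 << 0 → word 0x00000004
tag:7 = -31 → 0x61 << 3 → word 0x0000030c
type:2 = -2 → 0x2 << 10 → word 0x00000b0c
cnt:14 = 6678 → 0x1a16 << 12 → word 0x01a16b0c
opcode:4 = 11 → 0xb << 26 → word 0x2da16b0c
seq:2 = 1 → 0x1 << 30 → word 0x6da16b0c
word = 0x6da16b0c → little-endian bytes:
  [0]=0x0c  [1]=0x6b  [2]=0xa1  [3]=0x6d

0c 6b a1 6d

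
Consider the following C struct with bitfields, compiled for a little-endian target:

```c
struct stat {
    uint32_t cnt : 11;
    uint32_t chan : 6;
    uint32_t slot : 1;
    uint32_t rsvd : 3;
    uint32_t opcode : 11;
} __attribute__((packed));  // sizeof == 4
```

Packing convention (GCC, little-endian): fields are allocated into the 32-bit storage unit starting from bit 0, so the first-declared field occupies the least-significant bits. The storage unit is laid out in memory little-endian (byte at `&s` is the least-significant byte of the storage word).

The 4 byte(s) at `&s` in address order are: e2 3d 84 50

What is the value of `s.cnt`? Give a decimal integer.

1506

[0]=0xe2 [1]=0x3d [2]=0x84 [3]=0x50 (little-endian) → word 0x50843de2
cnt [0+:11] = (word>>0) & 0x7ff = 1506  ←
chan [11+:6] = (word>>11) & 0x3f = 7
slot [17+:1] = (word>>17) & 0x1 = 0
rsvd [18+:3] = (word>>18) & 0x7 = 1
opcode [21+:11] = (word>>21) & 0x7ff = 644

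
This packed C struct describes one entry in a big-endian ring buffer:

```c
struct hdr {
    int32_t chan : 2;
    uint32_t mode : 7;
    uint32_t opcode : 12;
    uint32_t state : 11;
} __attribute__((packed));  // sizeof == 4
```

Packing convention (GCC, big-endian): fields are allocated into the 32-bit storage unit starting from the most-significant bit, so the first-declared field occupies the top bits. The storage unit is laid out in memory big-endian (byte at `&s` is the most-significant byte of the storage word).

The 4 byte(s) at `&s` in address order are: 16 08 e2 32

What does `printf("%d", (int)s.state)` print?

562

[0]=0x16 [1]=0x08 [2]=0xe2 [3]=0x32 (big-endian) → word 0x1608e232
chan:2 @ bit 30 → (0x1608e232>>30)&0x3 = 0x0
mode:7 @ bit 23 → (0x1608e232>>23)&0x7f = 0x2c
opcode:12 @ bit 11 → (0x1608e232>>11)&0xfff = 0x11c
state:11 @ bit 0 → (0x1608e232>>0)&0x7ff = 0x232  ←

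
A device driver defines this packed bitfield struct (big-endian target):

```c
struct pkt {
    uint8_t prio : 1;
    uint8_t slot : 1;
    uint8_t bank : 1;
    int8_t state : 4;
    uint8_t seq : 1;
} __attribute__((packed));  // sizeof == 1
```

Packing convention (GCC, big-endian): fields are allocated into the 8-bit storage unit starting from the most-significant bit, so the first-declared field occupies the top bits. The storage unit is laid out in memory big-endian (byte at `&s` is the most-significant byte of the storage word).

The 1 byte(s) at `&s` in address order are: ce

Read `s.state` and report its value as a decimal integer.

[0]=0xce (big-endian) → word 0xce
prio:1 @ bit 7 → (0xce>>7)&0x1 = 0x1
slot:1 @ bit 6 → (0xce>>6)&0x1 = 0x1
bank:1 @ bit 5 → (0xce>>5)&0x1 = 0x0
state:4 @ bit 1 → (0xce>>1)&0xf = 0x7  ←
seq:1 @ bit 0 → (0xce>>0)&0x1 = 0x0
state signed 4b, MSB=0: value = 7

7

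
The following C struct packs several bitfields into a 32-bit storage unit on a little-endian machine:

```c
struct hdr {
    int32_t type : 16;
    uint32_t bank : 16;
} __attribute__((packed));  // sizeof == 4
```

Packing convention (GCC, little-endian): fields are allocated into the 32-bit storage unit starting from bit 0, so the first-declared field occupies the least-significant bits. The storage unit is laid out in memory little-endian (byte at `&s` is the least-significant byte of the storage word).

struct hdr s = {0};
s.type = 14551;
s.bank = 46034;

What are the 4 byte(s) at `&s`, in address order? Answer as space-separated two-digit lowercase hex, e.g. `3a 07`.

type:16 = 14551 → 0x38d7 << 0 → word 0x000038d7
bank:16 = 46034 → 0xb3d2 << 16 → word 0xb3d238d7
word = 0xb3d238d7 → little-endian bytes:
  [0]=0xd7  [1]=0x38  [2]=0xd2  [3]=0xb3

d7 38 d2 b3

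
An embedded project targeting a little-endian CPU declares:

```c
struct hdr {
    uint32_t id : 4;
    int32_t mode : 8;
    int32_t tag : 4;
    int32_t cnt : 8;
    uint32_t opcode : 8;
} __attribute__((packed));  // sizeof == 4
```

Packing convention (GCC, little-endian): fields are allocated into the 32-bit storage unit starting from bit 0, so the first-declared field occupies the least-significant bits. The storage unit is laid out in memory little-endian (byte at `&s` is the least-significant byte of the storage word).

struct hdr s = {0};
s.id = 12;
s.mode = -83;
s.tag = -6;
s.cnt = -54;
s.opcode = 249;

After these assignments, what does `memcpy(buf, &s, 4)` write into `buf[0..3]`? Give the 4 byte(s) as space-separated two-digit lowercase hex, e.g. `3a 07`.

id (4b) val=12 bits=0xc at bit 0: 0x0000000c
mode (8b) val=-83 bits=0xad at bit 4: 0x00000adc
tag (4b) val=-6 bits=0xa at bit 12: 0x0000aadc
cnt (8b) val=-54 bits=0xca at bit 16: 0x00caaadc
opcode (8b) val=249 bits=0xf9 at bit 24: 0xf9caaadc
word = 0xf9caaadc → little-endian bytes:
  [0]=0xdc  [1]=0xaa  [2]=0xca  [3]=0xf9

dc aa ca f9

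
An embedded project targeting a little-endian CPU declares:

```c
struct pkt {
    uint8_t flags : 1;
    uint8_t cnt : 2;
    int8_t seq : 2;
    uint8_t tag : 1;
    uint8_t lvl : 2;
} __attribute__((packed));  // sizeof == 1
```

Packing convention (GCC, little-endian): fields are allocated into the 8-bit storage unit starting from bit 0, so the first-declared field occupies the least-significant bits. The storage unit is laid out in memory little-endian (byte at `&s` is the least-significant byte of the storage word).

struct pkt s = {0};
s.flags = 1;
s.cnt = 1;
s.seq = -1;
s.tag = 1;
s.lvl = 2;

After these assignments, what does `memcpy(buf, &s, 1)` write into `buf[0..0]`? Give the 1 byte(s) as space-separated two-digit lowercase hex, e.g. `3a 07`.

[0+:1] flags=1 & 0x1 = 0x1; word=0x01
[1+:2] cnt=1 & 0x3 = 0x1; word=0x03
[3+:2] seq=-1 & 0x3 = 0x3; word=0x1b
[5+:1] tag=1 & 0x1 = 0x1; word=0x3b
[6+:2] lvl=2 & 0x3 = 0x2; word=0xbb
word = 0xbb → little-endian bytes:
  [0]=0xbb

bb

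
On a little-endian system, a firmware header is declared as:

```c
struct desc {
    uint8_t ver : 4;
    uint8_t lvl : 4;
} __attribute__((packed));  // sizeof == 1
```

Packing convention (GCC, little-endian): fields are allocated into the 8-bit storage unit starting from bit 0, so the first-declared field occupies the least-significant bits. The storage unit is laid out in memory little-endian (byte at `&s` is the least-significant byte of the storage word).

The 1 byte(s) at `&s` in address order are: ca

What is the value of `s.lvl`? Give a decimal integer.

[0]=0xca (little-endian) → word 0xca
ver:4 @ bit 0 → (0xca>>0)&0xf = 0xa
lvl:4 @ bit 4 → (0xca>>4)&0xf = 0xc  ←

12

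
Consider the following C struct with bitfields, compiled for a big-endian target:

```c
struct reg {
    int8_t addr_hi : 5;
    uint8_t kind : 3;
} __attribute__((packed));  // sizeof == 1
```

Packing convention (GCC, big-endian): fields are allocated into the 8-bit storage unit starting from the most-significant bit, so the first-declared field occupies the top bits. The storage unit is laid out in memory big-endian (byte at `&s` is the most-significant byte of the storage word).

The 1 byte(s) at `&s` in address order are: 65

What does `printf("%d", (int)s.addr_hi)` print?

[0]=0x65 (big-endian) → word 0x65
addr_hi:5 @ bit 3 → (0x65>>3)&0x1f = 0xc  ←
kind:3 @ bit 0 → (0x65>>0)&0x7 = 0x5
addr_hi signed 5b, MSB=0: value = 12

12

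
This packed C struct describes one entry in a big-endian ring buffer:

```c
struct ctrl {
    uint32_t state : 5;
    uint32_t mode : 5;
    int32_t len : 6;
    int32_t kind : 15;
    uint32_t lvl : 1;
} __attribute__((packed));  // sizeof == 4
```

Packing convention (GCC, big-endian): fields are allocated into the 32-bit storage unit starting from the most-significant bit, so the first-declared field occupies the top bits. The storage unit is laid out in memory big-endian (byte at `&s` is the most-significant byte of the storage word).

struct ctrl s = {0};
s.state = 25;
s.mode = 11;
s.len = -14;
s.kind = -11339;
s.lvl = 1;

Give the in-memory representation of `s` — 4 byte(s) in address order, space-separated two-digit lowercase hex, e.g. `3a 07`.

ca f2 a7 6b

[27+:5] state=25 & 0x1f = 0x19; word=0xc8000000
[22+:5] mode=11 & 0x1f = 0xb; word=0xcac00000
[16+:6] len=-14 & 0x3f = 0x32; word=0xcaf20000
[1+:15] kind=-11339 & 0x7fff = 0x53b5; word=0xcaf2a76a
[0+:1] lvl=1 & 0x1 = 0x1; word=0xcaf2a76b
word = 0xcaf2a76b → big-endian bytes:
  [0]=0xca  [1]=0xf2  [2]=0xa7  [3]=0x6b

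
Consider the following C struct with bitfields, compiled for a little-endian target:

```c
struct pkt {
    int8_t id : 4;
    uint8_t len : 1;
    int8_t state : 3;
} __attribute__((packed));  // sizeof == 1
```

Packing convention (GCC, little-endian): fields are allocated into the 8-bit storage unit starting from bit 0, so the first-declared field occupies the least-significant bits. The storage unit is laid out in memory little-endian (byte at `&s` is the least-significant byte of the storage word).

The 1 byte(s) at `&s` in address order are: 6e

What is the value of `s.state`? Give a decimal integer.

[0]=0x6e (little-endian) → word 0x6e
id [0+:4] = (word>>0) & 0xf = 14
len [4+:1] = (word>>4) & 0x1 = 0
state [5+:3] = (word>>5) & 0x7 = 3  ←
state signed 3b, MSB=0: value = 3

3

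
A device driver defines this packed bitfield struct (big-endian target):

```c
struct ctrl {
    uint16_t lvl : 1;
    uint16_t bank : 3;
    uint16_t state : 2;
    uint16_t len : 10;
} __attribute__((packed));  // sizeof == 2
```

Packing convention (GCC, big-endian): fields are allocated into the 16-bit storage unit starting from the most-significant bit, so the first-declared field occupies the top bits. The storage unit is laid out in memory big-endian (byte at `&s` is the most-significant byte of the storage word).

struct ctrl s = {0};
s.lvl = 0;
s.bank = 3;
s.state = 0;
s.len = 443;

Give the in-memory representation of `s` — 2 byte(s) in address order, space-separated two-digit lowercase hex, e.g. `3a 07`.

31 bb

lvl (1b) val=0 bits=0x0 at bit 15: 0x0000
bank (3b) val=3 bits=0x3 at bit 12: 0x3000
state (2b) val=0 bits=0x0 at bit 10: 0x3000
len (10b) val=443 bits=0x1bb at bit 0: 0x31bb
word = 0x31bb → big-endian bytes:
  [0]=0x31  [1]=0xbb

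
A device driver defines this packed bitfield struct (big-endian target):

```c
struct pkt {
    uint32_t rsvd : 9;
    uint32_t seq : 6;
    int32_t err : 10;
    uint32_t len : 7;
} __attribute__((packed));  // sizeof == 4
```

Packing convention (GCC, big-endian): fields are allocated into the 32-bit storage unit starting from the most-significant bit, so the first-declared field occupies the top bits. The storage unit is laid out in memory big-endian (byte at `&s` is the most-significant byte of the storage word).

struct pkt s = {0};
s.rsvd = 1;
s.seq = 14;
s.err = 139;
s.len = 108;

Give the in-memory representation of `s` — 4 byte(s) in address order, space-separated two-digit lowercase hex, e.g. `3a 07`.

00 9c 45 ec

rsvd:9 = 1 → 0x1 << 23 → word 0x00800000
seq:6 = 14 → 0xe << 17 → word 0x009c0000
err:10 = 139 → 0x8b << 7 → word 0x009c4580
len:7 = 108 → 0x6c << 0 → word 0x009c45ec
word = 0x009c45ec → big-endian bytes:
  [0]=0x00  [1]=0x9c  [2]=0x45  [3]=0xec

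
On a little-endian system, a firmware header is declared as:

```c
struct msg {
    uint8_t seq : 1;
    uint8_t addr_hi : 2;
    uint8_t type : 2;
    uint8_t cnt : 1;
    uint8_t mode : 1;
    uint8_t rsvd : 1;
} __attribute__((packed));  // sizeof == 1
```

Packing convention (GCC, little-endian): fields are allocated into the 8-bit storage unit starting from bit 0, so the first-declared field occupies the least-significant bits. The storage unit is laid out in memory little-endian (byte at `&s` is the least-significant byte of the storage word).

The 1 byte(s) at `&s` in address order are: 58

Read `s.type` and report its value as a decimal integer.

3

[0]=0x58 (little-endian) → word 0x58
seq:1 @ bit 0 → (0x58>>0)&0x1 = 0x0
addr_hi:2 @ bit 1 → (0x58>>1)&0x3 = 0x0
type:2 @ bit 3 → (0x58>>3)&0x3 = 0x3  ←
cnt:1 @ bit 5 → (0x58>>5)&0x1 = 0x0
mode:1 @ bit 6 → (0x58>>6)&0x1 = 0x1
rsvd:1 @ bit 7 → (0x58>>7)&0x1 = 0x0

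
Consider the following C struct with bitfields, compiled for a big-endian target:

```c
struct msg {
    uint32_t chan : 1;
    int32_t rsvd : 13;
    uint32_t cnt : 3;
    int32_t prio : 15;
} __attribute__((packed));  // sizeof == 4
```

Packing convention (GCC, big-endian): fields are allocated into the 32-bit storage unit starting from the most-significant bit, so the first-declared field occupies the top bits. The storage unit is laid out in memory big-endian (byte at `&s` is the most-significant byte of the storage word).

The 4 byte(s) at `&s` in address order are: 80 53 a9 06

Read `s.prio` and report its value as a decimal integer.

10502

[0]=0x80 [1]=0x53 [2]=0xa9 [3]=0x06 (big-endian) → word 0x8053a906
chan:1 @ bit 31 → (0x8053a906>>31)&0x1 = 0x1
rsvd:13 @ bit 18 → (0x8053a906>>18)&0x1fff = 0x14
cnt:3 @ bit 15 → (0x8053a906>>15)&0x7 = 0x7
prio:15 @ bit 0 → (0x8053a906>>0)&0x7fff = 0x2906  ←
prio signed 15b, MSB=0: value = 10502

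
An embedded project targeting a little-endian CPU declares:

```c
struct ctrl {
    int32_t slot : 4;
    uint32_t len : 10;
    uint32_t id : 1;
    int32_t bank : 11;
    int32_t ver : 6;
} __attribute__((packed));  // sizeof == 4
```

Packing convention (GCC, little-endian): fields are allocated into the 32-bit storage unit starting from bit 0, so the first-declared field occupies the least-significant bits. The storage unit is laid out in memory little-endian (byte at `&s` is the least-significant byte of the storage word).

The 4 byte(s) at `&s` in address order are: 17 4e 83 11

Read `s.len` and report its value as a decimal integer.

225

[0]=0x17 [1]=0x4e [2]=0x83 [3]=0x11 (little-endian) → word 0x11834e17
slot [0+:4] = (word>>0) & 0xf = 7
len [4+:10] = (word>>4) & 0x3ff = 225  ←
id [14+:1] = (word>>14) & 0x1 = 1
bank [15+:11] = (word>>15) & 0x7ff = 774
ver [26+:6] = (word>>26) & 0x3f = 4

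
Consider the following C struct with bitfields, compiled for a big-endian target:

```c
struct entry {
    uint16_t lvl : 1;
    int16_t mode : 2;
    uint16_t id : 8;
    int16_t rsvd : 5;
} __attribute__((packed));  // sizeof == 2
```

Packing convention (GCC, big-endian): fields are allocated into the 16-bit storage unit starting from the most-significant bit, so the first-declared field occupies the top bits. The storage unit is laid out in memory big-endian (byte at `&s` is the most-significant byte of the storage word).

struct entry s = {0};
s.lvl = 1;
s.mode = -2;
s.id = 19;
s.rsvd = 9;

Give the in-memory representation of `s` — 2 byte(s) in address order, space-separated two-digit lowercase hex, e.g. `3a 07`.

c2 69

[15+:1] lvl=1 & 0x1 = 0x1; word=0x8000
[13+:2] mode=-2 & 0x3 = 0x2; word=0xc000
[5+:8] id=19 & 0xff = 0x13; word=0xc260
[0+:5] rsvd=9 & 0x1f = 0x9; word=0xc269
word = 0xc269 → big-endian bytes:
  [0]=0xc2  [1]=0x69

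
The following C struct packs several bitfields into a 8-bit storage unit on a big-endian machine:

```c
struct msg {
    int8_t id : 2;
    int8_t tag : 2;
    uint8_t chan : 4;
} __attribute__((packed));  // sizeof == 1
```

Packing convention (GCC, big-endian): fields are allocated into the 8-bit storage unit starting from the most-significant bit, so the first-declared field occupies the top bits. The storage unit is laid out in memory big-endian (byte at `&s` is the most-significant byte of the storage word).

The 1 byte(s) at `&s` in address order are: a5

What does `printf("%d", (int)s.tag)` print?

-2

[0]=0xa5 (big-endian) → word 0xa5
id [6+:2] = (word>>6) & 0x3 = 2
tag [4+:2] = (word>>4) & 0x3 = 2  ←
chan [0+:4] = (word>>0) & 0xf = 5
tag signed 2b, MSB=1: 2 - 4 = -2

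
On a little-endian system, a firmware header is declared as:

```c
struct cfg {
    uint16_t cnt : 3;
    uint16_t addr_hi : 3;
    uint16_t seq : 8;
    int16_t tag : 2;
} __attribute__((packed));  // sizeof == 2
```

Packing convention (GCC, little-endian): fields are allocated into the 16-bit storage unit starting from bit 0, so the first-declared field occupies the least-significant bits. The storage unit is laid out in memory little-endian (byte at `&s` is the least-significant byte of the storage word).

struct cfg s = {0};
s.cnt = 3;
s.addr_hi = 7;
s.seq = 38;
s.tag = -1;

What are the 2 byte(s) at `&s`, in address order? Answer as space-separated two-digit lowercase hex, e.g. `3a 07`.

bb c9

[0+:3] cnt=3 & 0x7 = 0x3; word=0x0003
[3+:3] addr_hi=7 & 0x7 = 0x7; word=0x003b
[6+:8] seq=38 & 0xff = 0x26; word=0x09bb
[14+:2] tag=-1 & 0x3 = 0x3; word=0xc9bb
word = 0xc9bb → little-endian bytes:
  [0]=0xbb  [1]=0xc9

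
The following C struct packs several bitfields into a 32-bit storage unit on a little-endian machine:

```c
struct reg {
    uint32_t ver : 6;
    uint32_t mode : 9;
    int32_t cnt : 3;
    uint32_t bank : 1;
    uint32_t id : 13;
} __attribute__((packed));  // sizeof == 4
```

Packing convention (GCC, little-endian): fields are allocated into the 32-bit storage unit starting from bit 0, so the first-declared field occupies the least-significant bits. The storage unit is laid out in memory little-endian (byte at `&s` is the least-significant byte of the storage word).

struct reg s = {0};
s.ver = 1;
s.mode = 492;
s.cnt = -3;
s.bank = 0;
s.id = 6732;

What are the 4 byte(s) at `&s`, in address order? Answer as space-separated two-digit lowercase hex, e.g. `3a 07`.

01 fb 62 d2

ver:6 = 1 → 0x1 << 0 → word 0x00000001
mode:9 = 492 → 0x1ec << 6 → word 0x00007b01
cnt:3 = -3 → 0x5 << 15 → word 0x0002fb01
bank:1 = 0 → 0x0 << 18 → word 0x0002fb01
id:13 = 6732 → 0x1a4c << 19 → word 0xd262fb01
word = 0xd262fb01 → little-endian bytes:
  [0]=0x01  [1]=0xfb  [2]=0x62  [3]=0xd2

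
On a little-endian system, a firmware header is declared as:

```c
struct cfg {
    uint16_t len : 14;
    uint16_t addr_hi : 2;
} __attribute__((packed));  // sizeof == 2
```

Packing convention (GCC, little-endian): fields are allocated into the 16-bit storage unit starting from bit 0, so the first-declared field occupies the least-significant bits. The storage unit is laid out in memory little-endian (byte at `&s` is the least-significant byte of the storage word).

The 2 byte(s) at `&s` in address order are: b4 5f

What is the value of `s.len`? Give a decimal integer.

8116

[0]=0xb4 [1]=0x5f (little-endian) → word 0x5fb4
len [0+:14] = (word>>0) & 0x3fff = 8116  ←
addr_hi [14+:2] = (word>>14) & 0x3 = 1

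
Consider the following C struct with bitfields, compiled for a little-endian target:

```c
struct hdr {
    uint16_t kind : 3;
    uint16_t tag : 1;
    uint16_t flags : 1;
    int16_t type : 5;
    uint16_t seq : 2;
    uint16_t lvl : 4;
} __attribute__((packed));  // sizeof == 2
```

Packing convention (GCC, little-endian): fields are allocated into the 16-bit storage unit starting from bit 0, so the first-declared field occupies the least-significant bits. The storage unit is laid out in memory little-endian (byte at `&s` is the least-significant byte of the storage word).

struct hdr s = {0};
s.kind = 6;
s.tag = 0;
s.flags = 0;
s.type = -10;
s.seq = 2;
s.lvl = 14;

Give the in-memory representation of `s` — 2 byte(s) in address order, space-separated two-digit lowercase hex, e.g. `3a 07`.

c6 ea

[0+:3] kind=6 & 0x7 = 0x6; word=0x0006
[3+:1] tag=0 & 0x1 = 0x0; word=0x0006
[4+:1] flags=0 & 0x1 = 0x0; word=0x0006
[5+:5] type=-10 & 0x1f = 0x16; word=0x02c6
[10+:2] seq=2 & 0x3 = 0x2; word=0x0ac6
[12+:4] lvl=14 & 0xf = 0xe; word=0xeac6
word = 0xeac6 → little-endian bytes:
  [0]=0xc6  [1]=0xea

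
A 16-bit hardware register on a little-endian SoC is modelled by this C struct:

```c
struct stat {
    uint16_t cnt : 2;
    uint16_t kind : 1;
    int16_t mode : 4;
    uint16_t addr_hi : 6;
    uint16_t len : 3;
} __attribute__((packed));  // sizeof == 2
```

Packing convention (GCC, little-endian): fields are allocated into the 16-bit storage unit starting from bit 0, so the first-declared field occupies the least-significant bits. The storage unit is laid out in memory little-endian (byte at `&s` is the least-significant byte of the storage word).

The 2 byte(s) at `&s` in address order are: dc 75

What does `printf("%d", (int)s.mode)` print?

[0]=0xdc [1]=0x75 (little-endian) → word 0x75dc
cnt:2 @ bit 0 → (0x75dc>>0)&0x3 = 0x0
kind:1 @ bit 2 → (0x75dc>>2)&0x1 = 0x1
mode:4 @ bit 3 → (0x75dc>>3)&0xf = 0xb  ←
addr_hi:6 @ bit 7 → (0x75dc>>7)&0x3f = 0x2b
len:3 @ bit 13 → (0x75dc>>13)&0x7 = 0x3
mode signed 4b, MSB=1: 11 - 16 = -5

-5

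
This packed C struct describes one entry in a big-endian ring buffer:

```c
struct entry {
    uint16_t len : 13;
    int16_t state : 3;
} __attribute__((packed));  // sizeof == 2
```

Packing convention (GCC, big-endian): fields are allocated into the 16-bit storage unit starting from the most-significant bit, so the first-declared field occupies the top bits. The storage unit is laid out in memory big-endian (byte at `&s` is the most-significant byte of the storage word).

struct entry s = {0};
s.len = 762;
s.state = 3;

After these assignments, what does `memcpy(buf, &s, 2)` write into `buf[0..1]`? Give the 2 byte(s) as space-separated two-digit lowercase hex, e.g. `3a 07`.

17 d3

len:13 = 762 → 0x2fa << 3 → word 0x17d0
state:3 = 3 → 0x3 << 0 → word 0x17d3
word = 0x17d3 → big-endian bytes:
  [0]=0x17  [1]=0xd3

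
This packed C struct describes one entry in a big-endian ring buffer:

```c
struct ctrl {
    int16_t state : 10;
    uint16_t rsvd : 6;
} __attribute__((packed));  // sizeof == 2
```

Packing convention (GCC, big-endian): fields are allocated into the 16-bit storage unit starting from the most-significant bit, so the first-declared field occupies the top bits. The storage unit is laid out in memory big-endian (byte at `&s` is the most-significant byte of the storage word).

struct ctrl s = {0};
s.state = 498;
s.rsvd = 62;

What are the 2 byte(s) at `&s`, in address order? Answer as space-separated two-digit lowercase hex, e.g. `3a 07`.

7c be

[6+:10] state=498 & 0x3ff = 0x1f2; word=0x7c80
[0+:6] rsvd=62 & 0x3f = 0x3e; word=0x7cbe
word = 0x7cbe → big-endian bytes:
  [0]=0x7c  [1]=0xbe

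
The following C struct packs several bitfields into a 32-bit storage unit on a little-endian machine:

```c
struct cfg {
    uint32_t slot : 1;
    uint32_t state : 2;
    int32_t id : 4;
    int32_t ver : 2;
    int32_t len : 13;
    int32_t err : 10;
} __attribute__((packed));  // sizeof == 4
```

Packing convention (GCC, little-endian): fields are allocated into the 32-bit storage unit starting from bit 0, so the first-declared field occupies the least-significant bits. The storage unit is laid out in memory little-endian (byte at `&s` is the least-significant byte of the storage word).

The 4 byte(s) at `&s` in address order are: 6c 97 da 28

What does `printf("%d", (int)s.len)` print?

[0]=0x6c [1]=0x97 [2]=0xda [3]=0x28 (little-endian) → word 0x28da976c
slot [0+:1] = (word>>0) & 0x1 = 0
state [1+:2] = (word>>1) & 0x3 = 2
id [3+:4] = (word>>3) & 0xf = 13
ver [7+:2] = (word>>7) & 0x3 = 2
len [9+:13] = (word>>9) & 0x1fff = 3403  ←
err [22+:10] = (word>>22) & 0x3ff = 163
len signed 13b, MSB=0: value = 3403

3403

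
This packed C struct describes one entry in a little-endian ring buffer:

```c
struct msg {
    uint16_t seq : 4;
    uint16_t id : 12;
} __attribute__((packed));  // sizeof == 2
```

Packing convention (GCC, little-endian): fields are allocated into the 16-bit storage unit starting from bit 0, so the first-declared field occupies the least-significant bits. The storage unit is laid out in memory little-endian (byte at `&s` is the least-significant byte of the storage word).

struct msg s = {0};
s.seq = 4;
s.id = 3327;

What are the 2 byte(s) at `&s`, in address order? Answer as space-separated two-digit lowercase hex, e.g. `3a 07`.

[0+:4] seq=4 & 0xf = 0x4; word=0x0004
[4+:12] id=3327 & 0xfff = 0xcff; word=0xcff4
word = 0xcff4 → little-endian bytes:
  [0]=0xf4  [1]=0xcf

f4 cf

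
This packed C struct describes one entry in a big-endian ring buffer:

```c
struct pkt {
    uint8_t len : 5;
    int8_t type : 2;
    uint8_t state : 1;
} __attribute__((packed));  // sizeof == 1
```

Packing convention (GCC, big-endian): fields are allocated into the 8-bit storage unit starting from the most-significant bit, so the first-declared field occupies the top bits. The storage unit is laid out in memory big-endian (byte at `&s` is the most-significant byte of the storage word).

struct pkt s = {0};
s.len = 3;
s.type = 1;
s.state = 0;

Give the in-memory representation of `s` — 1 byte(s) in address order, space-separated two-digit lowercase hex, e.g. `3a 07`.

[3+:5] len=3 & 0x1f = 0x3; word=0x18
[1+:2] type=1 & 0x3 = 0x1; word=0x1a
[0+:1] state=0 & 0x1 = 0x0; word=0x1a
word = 0x1a → big-endian bytes:
  [0]=0x1a

1a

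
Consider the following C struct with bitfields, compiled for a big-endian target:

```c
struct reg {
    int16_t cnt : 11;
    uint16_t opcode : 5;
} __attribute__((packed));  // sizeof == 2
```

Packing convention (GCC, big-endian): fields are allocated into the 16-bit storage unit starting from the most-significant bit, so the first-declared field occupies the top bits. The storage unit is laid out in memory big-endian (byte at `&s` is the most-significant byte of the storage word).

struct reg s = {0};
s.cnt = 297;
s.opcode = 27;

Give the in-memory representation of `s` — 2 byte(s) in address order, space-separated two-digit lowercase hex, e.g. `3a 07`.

[5+:11] cnt=297 & 0x7ff = 0x129; word=0x2520
[0+:5] opcode=27 & 0x1f = 0x1b; word=0x253b
word = 0x253b → big-endian bytes:
  [0]=0x25  [1]=0x3b

25 3b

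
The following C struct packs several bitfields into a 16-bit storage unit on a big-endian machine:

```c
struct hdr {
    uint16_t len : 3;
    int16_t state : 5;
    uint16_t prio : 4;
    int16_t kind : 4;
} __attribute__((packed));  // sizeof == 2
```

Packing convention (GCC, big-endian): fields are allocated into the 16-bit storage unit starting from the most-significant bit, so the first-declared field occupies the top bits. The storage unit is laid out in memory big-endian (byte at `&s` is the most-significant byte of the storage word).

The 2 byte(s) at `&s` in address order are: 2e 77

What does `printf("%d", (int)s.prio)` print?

7

[0]=0x2e [1]=0x77 (big-endian) → word 0x2e77
len:3 @ bit 13 → (0x2e77>>13)&0x7 = 0x1
state:5 @ bit 8 → (0x2e77>>8)&0x1f = 0xe
prio:4 @ bit 4 → (0x2e77>>4)&0xf = 0x7  ←
kind:4 @ bit 0 → (0x2e77>>0)&0xf = 0x7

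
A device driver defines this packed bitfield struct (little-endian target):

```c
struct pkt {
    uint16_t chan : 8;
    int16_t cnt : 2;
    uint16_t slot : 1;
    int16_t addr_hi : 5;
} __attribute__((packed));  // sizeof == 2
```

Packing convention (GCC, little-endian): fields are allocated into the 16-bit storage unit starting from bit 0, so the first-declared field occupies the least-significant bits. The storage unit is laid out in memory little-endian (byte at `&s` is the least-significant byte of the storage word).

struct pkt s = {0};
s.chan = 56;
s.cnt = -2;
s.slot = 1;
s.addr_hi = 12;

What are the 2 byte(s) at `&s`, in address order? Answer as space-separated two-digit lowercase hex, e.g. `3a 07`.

chan:8 = 56 → 0x38 << 0 → word 0x0038
cnt:2 = -2 → 0x2 << 8 → word 0x0238
slot:1 = 1 → 0x1 << 10 → word 0x0638
addr_hi:5 = 12 → 0xc << 11 → word 0x6638
word = 0x6638 → little-endian bytes:
  [0]=0x38  [1]=0x66

38 66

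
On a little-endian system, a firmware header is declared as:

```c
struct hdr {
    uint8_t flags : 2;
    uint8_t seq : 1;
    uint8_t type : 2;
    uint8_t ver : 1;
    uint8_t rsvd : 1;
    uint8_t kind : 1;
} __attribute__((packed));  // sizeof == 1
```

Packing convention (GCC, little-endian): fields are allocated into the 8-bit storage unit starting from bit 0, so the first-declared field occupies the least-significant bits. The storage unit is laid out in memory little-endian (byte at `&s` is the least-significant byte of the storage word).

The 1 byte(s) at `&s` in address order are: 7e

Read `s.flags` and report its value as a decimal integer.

2

[0]=0x7e (little-endian) → word 0x7e
flags:2 @ bit 0 → (0x7e>>0)&0x3 = 0x2  ←
seq:1 @ bit 2 → (0x7e>>2)&0x1 = 0x1
type:2 @ bit 3 → (0x7e>>3)&0x3 = 0x3
ver:1 @ bit 5 → (0x7e>>5)&0x1 = 0x1
rsvd:1 @ bit 6 → (0x7e>>6)&0x1 = 0x1
kind:1 @ bit 7 → (0x7e>>7)&0x1 = 0x0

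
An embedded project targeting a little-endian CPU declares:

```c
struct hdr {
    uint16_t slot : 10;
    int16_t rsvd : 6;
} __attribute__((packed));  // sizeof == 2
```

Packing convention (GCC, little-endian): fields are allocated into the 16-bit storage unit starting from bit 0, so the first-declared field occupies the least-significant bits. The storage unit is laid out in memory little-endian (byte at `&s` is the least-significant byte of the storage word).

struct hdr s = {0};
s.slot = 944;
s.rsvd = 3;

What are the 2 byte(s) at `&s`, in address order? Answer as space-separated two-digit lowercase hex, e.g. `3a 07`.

slot:10 = 944 → 0x3b0 << 0 → word 0x03b0
rsvd:6 = 3 → 0x3 << 10 → word 0x0fb0
word = 0x0fb0 → little-endian bytes:
  [0]=0xb0  [1]=0x0f

b0 0f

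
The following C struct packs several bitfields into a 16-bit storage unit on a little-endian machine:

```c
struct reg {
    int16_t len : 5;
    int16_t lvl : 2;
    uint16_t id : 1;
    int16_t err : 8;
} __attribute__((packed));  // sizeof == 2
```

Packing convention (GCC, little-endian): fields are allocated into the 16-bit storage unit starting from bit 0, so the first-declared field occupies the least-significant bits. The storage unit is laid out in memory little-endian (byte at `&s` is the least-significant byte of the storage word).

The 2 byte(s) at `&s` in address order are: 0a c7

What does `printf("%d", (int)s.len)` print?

[0]=0x0a [1]=0xc7 (little-endian) → word 0xc70a
len:5 @ bit 0 → (0xc70a>>0)&0x1f = 0xa  ←
lvl:2 @ bit 5 → (0xc70a>>5)&0x3 = 0x0
id:1 @ bit 7 → (0xc70a>>7)&0x1 = 0x0
err:8 @ bit 8 → (0xc70a>>8)&0xff = 0xc7
len signed 5b, MSB=0: value = 10

10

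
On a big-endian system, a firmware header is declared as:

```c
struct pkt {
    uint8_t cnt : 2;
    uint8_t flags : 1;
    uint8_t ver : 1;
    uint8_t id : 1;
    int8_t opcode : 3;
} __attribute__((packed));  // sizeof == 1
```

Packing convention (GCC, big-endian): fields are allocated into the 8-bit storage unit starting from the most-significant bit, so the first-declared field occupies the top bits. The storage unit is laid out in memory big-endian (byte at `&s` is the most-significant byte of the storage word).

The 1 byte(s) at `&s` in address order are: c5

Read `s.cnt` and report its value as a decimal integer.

[0]=0xc5 (big-endian) → word 0xc5
cnt:2 @ bit 6 → (0xc5>>6)&0x3 = 0x3  ←
flags:1 @ bit 5 → (0xc5>>5)&0x1 = 0x0
ver:1 @ bit 4 → (0xc5>>4)&0x1 = 0x0
id:1 @ bit 3 → (0xc5>>3)&0x1 = 0x0
opcode:3 @ bit 0 → (0xc5>>0)&0x7 = 0x5

3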